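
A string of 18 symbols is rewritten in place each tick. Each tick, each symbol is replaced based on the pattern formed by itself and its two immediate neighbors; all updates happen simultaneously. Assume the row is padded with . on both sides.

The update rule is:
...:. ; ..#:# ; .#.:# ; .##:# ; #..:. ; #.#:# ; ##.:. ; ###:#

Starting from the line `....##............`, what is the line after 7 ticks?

...##.............
..##..............
.##...............
##................
#.................
#.................  (fixed point — unchanged through tick 7)

#.................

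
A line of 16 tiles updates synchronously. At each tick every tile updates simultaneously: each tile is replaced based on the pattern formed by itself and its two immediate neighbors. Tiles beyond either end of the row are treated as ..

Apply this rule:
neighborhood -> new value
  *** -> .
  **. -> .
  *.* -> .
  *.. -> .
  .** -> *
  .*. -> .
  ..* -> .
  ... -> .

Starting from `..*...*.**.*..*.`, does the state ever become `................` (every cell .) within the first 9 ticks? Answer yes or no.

yes

tick 1: ........*.......
tick 2: ................
all cells are . at tick 2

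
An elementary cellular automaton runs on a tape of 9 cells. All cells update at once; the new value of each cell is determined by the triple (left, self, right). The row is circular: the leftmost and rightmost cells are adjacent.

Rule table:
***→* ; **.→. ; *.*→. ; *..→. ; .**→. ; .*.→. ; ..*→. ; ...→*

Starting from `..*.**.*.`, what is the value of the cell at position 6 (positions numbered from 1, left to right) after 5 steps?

*........
..******.
*..****..
....**...
***....**
position 6 holds .

.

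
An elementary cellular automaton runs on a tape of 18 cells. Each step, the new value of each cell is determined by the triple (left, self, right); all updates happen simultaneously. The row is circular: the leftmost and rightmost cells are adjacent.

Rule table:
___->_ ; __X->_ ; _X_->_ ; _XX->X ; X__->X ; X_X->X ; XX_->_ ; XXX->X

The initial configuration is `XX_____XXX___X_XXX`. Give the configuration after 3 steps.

X_X_X___X_X_X_XXX_

step 1: X_X____XX_X___XXXX
step 2: _X_X___X_X_X__XXXX
step 3: X_X_X___X_X_X_XXX_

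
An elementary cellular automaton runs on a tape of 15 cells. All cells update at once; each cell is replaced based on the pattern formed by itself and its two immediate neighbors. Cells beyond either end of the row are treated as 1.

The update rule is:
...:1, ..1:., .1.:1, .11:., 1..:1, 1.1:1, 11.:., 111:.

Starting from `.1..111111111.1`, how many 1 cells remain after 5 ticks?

3

111..........1.
...111111111.11
11..........1..
..111111111.11.
1..........1..1
count of 1: 3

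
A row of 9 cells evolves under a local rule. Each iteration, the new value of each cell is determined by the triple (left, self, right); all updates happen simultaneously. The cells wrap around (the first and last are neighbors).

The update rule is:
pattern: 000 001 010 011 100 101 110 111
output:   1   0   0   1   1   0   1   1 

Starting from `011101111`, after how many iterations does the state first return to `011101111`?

1

011101111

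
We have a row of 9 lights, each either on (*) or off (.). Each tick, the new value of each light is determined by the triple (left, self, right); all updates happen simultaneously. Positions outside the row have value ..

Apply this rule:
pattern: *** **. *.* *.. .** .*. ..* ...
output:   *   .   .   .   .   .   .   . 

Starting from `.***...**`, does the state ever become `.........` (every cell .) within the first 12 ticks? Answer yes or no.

yes

..*......
.........
all cells are . at tick 2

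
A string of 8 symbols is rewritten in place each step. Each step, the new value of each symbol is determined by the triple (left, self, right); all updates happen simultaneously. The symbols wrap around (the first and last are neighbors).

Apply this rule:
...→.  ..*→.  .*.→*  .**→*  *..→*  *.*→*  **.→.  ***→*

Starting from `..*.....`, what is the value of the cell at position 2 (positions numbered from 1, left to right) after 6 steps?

..**....
..*.*...
..****..
..***.*.
..**.***
*.*.***.
position 2 holds .

.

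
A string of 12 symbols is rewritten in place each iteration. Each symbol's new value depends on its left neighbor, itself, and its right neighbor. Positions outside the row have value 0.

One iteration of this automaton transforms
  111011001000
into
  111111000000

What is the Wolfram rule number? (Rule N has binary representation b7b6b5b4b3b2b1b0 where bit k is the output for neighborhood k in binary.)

232

position 1: 111 → 1  (bit 7 = 1)
position 2: 110 → 1  (bit 6 = 1)
position 3: 101 → 1  (bit 5 = 1)
position 6: 100 → 0  (bit 4 = 0)
position 0: 011 → 1  (bit 3 = 1)
position 8: 010 → 0  (bit 2 = 0)
position 7: 001 → 0  (bit 1 = 0)
position 10: 000 → 0  (bit 0 = 0)
bits b7..b0 = 11101000 = 232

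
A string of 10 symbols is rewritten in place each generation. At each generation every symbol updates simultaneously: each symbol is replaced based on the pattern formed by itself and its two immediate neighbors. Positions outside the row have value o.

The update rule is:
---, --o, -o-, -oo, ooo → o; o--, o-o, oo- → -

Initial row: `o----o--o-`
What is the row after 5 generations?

-o--oo--oo

generation 1: --oooo-oo-
generation 2: -oooo--o--
generation 3: -ooo--oo-o
generation 4: -oo--oo--o
generation 5: -o--oo--oo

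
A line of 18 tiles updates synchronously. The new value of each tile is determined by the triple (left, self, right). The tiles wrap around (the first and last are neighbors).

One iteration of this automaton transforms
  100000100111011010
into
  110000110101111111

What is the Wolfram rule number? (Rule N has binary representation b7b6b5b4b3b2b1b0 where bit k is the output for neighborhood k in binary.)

position 10: 111 → 0  (bit 7 = 0)
position 11: 110 → 1  (bit 6 = 1)
position 12: 101 → 1  (bit 5 = 1)
position 1: 100 → 1  (bit 4 = 1)
position 9: 011 → 1  (bit 3 = 1)
position 0: 010 → 1  (bit 2 = 1)
position 5: 001 → 0  (bit 1 = 0)
position 2: 000 → 0  (bit 0 = 0)
bits b7..b0 = 01111100 = 124

124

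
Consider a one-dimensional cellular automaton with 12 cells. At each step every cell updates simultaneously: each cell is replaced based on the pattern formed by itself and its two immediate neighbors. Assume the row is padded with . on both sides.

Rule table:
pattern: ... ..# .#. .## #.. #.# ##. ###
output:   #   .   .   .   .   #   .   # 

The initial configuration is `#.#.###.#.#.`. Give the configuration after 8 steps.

##..#..##...

.#.#.#.#.#..
..#.#.#.#..#
#..#.#.#....
....#.#..###
###..#....#.
.#.....##...
...###....##
##..#..##...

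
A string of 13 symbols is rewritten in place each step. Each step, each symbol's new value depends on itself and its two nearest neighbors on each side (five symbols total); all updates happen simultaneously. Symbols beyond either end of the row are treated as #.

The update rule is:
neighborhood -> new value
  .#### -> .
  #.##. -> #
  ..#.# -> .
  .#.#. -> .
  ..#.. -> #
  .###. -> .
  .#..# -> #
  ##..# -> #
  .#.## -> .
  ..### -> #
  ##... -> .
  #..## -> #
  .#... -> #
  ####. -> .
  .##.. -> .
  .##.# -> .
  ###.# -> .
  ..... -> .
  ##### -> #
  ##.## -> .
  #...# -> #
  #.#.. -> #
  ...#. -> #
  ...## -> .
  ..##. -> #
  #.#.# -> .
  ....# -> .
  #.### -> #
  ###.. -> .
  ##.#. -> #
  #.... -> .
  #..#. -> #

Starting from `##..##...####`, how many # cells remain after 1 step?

7

..###..#.#.##
count of #: 7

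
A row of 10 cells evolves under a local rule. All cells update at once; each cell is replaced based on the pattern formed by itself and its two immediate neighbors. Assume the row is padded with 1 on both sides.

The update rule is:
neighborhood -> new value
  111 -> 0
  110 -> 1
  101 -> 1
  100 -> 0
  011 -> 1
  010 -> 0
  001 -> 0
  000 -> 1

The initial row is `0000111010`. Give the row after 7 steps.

0110101101
1111011111
0001110000
0101010110
1010101111
1101011000
0110111010

0110111010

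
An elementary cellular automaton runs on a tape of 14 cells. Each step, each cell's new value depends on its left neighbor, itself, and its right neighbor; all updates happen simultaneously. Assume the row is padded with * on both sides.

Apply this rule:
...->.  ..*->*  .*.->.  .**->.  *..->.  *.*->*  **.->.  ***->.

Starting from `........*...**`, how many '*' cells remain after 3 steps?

3

.......*...*..
......*...*..*
.....*...*..*.
count of *: 3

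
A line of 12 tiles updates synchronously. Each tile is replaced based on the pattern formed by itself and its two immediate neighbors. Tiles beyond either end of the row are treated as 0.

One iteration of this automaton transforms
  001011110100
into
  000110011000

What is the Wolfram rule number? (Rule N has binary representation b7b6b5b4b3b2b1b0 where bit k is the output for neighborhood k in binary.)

position 5: 111 → 0  (bit 7 = 0)
position 7: 110 → 1  (bit 6 = 1)
position 3: 101 → 1  (bit 5 = 1)
position 10: 100 → 0  (bit 4 = 0)
position 4: 011 → 1  (bit 3 = 1)
position 2: 010 → 0  (bit 2 = 0)
position 1: 001 → 0  (bit 1 = 0)
position 0: 000 → 0  (bit 0 = 0)
bits b7..b0 = 01101000 = 104

104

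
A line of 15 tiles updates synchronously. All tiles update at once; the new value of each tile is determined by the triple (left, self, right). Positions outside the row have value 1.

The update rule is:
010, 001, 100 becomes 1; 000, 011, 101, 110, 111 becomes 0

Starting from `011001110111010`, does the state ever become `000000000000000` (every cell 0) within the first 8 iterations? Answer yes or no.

iteration 1: 000110000000010
iteration 2: 101001000000110
iteration 3: 001111100001000
iteration 4: 110000010011101
iteration 5: 001000111100000
iteration 6: 111101000010001
iteration 7: 000001100111010
iteration 8: 100010011000010
iteration 8 is 100010011000010, still not uniform 0

no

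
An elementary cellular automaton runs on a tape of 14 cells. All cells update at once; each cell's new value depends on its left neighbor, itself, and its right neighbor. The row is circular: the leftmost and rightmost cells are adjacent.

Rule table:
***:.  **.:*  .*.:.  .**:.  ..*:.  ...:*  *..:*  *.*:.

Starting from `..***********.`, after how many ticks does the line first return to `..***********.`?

14

*...........**
***********...
..........***.
*********...**
........***...
*******...****
......***.....
*****...******
....***.......
***...********
..***.........
*...**********
***...........
..***********.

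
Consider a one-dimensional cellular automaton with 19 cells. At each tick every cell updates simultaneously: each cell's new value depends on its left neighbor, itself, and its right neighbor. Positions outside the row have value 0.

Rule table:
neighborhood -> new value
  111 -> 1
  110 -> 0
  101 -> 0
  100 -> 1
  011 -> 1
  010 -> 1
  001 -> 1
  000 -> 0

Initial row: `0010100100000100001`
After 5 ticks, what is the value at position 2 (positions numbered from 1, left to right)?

0

tick 1: 0110111110001110011
tick 2: 1100111101011101110
tick 3: 1011111001011001101
tick 4: 1011110111010111001
tick 5: 1011100110010110111
position 2 holds 0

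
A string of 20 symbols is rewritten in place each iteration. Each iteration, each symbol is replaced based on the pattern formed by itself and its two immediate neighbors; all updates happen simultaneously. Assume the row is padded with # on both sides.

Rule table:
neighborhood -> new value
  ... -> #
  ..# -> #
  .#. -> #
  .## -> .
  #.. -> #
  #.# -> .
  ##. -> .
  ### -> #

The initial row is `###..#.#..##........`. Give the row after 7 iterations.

iteration 1: ##.###.###..########
iteration 2: #...#...#.##.#######
iteration 3: .########.....######
iteration 4: ..######.#####.#####
iteration 5: ##.####...###...####
iteration 6: #...##.###.#.###.###
iteration 7: .###....#..#..#...##

.###....#..#..#...##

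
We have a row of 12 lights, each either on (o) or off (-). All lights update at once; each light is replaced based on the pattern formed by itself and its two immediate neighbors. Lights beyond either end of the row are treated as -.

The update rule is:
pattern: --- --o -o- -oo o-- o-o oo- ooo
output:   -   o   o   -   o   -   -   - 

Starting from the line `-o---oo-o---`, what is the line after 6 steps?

step 1: ooo-o---oo--
step 2: ----oo-o--o-
step 3: ---o---ooooo
step 4: --ooo-o-----
step 5: -o----oo----
step 6: ooo--o--o---

ooo--o--o---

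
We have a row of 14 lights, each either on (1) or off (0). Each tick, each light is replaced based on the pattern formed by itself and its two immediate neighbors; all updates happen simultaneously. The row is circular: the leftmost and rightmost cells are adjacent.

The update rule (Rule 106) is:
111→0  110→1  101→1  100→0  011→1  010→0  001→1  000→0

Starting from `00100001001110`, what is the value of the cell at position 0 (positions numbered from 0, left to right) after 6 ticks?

01000010011010
10000100111100
00001001100101
00010011101010
00100110110100
01001111111000
position 0 holds 0

0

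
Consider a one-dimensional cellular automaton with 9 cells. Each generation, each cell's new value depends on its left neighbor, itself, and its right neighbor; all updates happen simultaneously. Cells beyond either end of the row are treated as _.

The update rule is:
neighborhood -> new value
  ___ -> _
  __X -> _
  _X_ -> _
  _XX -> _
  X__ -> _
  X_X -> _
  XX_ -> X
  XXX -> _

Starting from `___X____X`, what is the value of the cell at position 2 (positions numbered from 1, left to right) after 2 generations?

_

_________
_________
position 2 holds _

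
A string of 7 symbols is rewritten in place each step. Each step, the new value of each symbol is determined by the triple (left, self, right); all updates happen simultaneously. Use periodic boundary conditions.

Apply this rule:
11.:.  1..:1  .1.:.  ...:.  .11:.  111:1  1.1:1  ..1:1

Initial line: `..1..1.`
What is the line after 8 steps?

1.1..1.

.1.11.1
1.1..1.
.1.11.1  (repeats step 1; period 2)
step 8: 1.1..1.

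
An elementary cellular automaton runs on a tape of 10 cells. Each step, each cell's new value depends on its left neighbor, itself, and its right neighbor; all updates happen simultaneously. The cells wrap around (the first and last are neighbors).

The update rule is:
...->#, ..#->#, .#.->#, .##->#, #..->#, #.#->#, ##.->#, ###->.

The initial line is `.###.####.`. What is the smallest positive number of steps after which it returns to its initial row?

2

step 1: ##.###..##
step 2: .###.####.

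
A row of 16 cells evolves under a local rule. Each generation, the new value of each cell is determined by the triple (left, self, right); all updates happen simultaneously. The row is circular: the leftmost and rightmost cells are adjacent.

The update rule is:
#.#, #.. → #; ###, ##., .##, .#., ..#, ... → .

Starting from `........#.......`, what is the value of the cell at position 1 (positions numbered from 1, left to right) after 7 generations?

.

.........#......
..........#.....
...........#....
............#...
.............#..
..............#.
...............#
position 1 holds .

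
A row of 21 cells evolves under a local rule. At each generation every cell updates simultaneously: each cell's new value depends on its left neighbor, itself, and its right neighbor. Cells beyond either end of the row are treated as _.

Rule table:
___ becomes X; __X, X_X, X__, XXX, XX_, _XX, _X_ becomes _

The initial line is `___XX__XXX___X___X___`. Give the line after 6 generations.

generation 1: XX_________X___X___XX
generation 2: ___XXXXXXX___X___X___
generation 3: XX_________X___X___XX  (repeats generation 1; period 2)
generation 6: ___XXXXXXX___X___X___

___XXXXXXX___X___X___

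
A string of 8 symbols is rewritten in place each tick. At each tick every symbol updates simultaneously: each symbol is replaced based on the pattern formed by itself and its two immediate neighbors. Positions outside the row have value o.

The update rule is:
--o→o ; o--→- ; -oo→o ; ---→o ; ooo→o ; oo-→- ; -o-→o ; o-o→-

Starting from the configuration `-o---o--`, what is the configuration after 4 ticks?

-o-o-ooo

tick 1: -o-ooo-o
tick 2: -o-oo--o
tick 3: -o-o--oo
tick 4: -o-o-ooo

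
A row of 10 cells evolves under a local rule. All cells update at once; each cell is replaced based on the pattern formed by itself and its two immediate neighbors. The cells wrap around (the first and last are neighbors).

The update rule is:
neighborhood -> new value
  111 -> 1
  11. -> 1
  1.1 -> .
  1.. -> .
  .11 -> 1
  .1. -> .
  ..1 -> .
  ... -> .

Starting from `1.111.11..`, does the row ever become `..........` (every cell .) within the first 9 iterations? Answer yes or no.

..111.11..
..111.11..  (fixed point — unchanged through iteration 9)
iteration 9 is ..111.11.., still not uniform .

no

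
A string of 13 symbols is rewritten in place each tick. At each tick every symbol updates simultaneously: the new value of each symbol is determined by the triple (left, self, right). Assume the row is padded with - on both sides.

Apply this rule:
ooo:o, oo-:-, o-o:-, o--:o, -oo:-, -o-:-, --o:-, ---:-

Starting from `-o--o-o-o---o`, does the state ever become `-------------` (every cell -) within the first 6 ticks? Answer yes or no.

--o------o---
---o------o--
----o------o-
-----o------o
------o------
-------o-----
tick 6 is -------o-----, still not uniform -

no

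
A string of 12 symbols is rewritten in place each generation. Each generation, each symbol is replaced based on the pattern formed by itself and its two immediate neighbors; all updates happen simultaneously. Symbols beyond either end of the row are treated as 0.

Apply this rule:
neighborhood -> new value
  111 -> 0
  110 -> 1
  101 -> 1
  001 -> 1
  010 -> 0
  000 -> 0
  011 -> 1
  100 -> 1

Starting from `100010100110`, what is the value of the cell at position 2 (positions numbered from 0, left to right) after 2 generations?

generation 1: 010101011111
generation 2: 101010110001
position 2 holds 1

1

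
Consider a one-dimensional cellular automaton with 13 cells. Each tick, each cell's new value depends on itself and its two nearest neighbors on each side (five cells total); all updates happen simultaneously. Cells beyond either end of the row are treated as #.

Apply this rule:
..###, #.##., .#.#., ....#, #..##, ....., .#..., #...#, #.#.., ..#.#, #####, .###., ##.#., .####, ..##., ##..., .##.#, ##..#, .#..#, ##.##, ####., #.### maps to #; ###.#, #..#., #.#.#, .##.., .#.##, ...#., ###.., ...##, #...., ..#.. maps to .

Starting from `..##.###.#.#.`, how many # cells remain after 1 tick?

9

#######.#.#..
count of #: 9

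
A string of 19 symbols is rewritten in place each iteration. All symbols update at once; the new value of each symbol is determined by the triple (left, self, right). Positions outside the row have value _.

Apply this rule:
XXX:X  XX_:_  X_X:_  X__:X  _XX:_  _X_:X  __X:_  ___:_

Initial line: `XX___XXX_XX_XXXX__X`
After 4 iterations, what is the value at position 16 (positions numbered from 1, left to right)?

iteration 1: __X___X______XX_X_X
iteration 2: __XX__XX________X_X
iteration 3: ____X___X_______X_X
iteration 4: ____XX__XX______X_X
position 16 holds _

_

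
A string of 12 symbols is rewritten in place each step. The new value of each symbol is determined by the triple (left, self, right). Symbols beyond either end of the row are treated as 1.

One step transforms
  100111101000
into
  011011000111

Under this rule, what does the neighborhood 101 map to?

At position 7 the neighborhood is 101; the next row has 0 there.

0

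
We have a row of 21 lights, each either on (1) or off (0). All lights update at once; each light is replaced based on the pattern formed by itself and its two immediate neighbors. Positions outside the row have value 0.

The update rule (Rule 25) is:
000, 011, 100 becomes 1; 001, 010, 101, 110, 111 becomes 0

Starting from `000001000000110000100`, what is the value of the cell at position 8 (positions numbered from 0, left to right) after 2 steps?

0

111100111110101110011
100010100000001001010
position 8 holds 0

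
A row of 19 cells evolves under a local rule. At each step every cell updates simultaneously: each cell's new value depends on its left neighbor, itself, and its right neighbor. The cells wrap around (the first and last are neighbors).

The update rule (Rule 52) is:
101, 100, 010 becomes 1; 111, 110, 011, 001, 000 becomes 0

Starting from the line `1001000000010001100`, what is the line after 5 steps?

0010110110000001100

1101100000011000010
0010010000000100011
1011011000000110000
1100100100000001000
0010110110000001100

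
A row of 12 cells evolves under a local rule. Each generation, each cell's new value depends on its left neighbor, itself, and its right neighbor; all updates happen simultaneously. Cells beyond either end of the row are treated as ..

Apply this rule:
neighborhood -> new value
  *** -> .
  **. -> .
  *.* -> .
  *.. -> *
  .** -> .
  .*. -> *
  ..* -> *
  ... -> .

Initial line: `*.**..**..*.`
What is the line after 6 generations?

*....**..***

*...**..****
**.*..**....
...***..*...
..*...****..
.***.*....*.
*....**..***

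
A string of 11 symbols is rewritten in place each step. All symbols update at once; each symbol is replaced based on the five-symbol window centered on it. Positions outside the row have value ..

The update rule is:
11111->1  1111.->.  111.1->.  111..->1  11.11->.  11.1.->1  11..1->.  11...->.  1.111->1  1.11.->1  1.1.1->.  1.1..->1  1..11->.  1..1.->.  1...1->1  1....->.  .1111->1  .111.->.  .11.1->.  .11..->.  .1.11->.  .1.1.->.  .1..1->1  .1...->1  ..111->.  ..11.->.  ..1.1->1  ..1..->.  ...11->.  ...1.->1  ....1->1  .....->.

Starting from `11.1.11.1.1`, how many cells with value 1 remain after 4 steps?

..1..1.1..1
11.1.1.11..
..1....1...
11.1.11.1..
count of 1: 6

6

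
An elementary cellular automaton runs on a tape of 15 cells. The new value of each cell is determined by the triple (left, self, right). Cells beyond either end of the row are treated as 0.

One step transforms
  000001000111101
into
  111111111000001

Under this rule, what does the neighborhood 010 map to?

At position 5 the neighborhood is 010; the next row has 1 there.

1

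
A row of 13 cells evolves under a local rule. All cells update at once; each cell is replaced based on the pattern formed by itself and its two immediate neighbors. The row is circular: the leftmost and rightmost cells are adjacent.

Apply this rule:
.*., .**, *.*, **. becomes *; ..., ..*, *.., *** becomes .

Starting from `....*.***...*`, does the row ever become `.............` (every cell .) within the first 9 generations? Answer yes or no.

no

....***.*...*
....*.***...*  (repeats generation 0; period 2)
generation 9: ....***.*...*
generation 9 is ....***.*...*, still not uniform .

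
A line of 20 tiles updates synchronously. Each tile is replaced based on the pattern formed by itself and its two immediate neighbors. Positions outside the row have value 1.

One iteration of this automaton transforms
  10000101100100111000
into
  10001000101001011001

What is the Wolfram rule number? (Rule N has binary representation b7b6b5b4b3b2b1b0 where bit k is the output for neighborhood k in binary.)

position 15: 111 → 1  (bit 7 = 1)
position 0: 110 → 1  (bit 6 = 1)
position 6: 101 → 0  (bit 5 = 0)
position 1: 100 → 0  (bit 4 = 0)
position 7: 011 → 0  (bit 3 = 0)
position 5: 010 → 0  (bit 2 = 0)
position 4: 001 → 1  (bit 1 = 1)
position 2: 000 → 0  (bit 0 = 0)
bits b7..b0 = 11000010 = 194

194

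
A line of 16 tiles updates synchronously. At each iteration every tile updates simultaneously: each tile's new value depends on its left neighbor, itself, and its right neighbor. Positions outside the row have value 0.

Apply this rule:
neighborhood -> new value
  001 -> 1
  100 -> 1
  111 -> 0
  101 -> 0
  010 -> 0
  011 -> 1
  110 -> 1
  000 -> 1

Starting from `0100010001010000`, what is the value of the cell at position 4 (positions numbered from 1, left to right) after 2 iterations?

0

1011101110001111
0010101011111001
position 4 holds 0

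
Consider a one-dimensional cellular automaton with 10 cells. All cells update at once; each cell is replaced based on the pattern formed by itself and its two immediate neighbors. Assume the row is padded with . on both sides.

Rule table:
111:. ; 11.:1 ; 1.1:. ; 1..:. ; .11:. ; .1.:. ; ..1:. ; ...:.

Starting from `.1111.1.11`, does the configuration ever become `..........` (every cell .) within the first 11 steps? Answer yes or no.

yes

....1....1
..........
all cells are . at step 2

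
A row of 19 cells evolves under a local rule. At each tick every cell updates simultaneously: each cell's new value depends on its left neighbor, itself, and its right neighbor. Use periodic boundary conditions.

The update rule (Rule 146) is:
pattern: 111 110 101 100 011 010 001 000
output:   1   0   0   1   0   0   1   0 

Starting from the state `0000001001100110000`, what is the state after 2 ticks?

0000010110011001000
0000100001100110100

0000100001100110100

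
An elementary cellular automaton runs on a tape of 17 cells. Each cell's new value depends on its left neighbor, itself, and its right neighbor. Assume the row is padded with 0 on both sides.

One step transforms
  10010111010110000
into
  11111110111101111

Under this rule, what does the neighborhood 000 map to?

At position 14 the neighborhood is 000; the next row has 1 there.

1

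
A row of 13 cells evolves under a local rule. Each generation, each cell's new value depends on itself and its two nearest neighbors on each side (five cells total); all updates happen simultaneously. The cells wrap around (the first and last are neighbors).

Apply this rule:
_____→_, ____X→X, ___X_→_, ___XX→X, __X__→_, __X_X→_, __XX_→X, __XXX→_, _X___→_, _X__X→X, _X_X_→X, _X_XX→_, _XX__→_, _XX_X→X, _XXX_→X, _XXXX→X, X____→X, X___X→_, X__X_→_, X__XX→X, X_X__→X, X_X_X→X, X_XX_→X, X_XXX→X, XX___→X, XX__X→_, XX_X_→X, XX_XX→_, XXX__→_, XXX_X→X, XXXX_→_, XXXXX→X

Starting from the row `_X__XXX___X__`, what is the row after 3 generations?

_XXXXX_XXX__X

generation 1: __XX_X_X_____
generation 2: XXXXXXXX_X___
generation 3: _XXXXX_XXX__X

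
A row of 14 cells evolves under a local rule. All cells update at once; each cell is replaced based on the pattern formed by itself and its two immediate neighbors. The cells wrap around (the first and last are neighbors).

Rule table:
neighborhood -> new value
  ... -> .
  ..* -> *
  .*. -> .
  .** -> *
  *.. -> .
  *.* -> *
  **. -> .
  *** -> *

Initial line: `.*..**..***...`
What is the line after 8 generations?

*..**..***....
..**..***....*
.**..***....*.
**..***....*..
*..***....*..*
..***....*..**
.***....*..**.
***....*..**..

***....*..**..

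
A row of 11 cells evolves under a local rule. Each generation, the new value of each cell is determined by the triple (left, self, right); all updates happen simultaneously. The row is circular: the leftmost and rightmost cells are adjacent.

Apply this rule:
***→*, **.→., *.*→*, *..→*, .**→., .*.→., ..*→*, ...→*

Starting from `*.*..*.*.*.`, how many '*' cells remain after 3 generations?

6

.*.**.*.*.*
*.*..*.*.*.  (repeats generation 0; period 2)
generation 3: .*.**.*.*.*
count of *: 6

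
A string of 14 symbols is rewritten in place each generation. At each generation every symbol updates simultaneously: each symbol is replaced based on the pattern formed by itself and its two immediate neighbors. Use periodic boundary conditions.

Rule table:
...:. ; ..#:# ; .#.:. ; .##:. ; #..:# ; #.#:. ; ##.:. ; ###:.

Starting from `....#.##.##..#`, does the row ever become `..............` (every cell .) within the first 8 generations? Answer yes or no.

yes

#..#.......##.
.##.#.....#...
#....#...#.#..
.#..#.#.#...##
..##.....#.#..
.#..#...#...#.
#.##.#.#.#.#.#
..............
all cells are . at generation 8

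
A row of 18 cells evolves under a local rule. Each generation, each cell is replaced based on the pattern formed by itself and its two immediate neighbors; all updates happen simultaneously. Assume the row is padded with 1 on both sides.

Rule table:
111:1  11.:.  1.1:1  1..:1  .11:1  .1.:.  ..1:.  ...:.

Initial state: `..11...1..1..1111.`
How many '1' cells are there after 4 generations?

10

1.1.1...1..1.111.1
.1.1.1...1..111.11
1.1.1.1...1.11.111
.1.1.1.1...11.1111
count of 1: 10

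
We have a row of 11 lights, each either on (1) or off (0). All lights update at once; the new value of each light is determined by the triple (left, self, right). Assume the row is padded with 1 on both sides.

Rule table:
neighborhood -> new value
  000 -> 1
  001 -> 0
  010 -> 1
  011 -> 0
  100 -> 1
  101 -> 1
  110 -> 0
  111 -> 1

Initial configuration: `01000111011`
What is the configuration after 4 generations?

10101010010

11110010101
11101011110
11011101101
10101010010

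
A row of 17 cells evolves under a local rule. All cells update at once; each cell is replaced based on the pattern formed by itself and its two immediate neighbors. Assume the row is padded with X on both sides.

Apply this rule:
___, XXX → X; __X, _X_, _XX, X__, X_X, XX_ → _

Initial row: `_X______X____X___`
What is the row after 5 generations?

___XXXX___XX___X_
_X__XX__X____X___
__________XX___X_
_XXXXXXXX____X___
__XXXXXX__XX___X_

__XXXXXX__XX___X_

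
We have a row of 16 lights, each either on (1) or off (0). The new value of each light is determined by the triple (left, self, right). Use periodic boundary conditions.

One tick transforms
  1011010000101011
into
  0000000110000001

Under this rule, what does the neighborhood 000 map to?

1

At position 7 the neighborhood is 000; the next row has 1 there.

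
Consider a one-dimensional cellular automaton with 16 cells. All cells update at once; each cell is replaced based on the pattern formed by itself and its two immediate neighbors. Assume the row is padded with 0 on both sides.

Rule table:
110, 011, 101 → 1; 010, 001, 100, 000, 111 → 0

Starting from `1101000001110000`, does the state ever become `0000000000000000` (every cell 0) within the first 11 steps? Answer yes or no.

yes

1110000001010000
1010000000100000
0100000000000000
0000000000000000
all cells are 0 at step 4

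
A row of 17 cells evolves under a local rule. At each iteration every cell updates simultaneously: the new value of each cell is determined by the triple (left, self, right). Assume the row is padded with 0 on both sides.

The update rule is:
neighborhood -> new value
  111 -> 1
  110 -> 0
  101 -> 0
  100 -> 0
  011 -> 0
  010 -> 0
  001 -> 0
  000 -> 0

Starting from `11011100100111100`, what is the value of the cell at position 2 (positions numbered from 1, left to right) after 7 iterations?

iteration 1: 00001000000011000
iteration 2: 00000000000000000
iteration 3: 00000000000000000  (fixed point — unchanged through iteration 7)
position 2 holds 0

0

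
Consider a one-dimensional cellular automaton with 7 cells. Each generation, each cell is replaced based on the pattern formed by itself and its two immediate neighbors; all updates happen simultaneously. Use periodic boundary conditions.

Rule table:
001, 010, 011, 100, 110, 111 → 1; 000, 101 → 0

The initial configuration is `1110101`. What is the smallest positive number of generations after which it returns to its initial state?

1

generation 1: 1110101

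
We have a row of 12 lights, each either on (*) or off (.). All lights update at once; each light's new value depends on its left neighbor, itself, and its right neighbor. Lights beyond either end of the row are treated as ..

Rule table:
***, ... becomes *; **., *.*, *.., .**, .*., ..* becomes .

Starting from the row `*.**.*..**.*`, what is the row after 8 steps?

step 1: ............
step 2: ************
step 3: .**********.
step 4: ..********..
step 5: *..******..*
step 6: ....****....
step 7: ***..**..***
step 8: .*........*.

.*........*.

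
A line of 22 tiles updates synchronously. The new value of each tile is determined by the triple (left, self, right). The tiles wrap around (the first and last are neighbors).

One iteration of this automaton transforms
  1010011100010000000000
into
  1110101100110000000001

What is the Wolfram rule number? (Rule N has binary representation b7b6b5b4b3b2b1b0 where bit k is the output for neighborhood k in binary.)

position 6: 111 → 1  (bit 7 = 1)
position 7: 110 → 1  (bit 6 = 1)
position 1: 101 → 1  (bit 5 = 1)
position 3: 100 → 0  (bit 4 = 0)
position 5: 011 → 0  (bit 3 = 0)
position 0: 010 → 1  (bit 2 = 1)
position 4: 001 → 1  (bit 1 = 1)
position 9: 000 → 0  (bit 0 = 0)
bits b7..b0 = 11100110 = 230

230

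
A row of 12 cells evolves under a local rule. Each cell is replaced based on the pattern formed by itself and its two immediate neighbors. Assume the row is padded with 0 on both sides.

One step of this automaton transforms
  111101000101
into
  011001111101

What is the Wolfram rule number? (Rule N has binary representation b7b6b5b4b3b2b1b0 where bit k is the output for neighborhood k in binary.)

position 1: 111 → 1  (bit 7 = 1)
position 3: 110 → 0  (bit 6 = 0)
position 4: 101 → 0  (bit 5 = 0)
position 6: 100 → 1  (bit 4 = 1)
position 0: 011 → 0  (bit 3 = 0)
position 5: 010 → 1  (bit 2 = 1)
position 8: 001 → 1  (bit 1 = 1)
position 7: 000 → 1  (bit 0 = 1)
bits b7..b0 = 10010111 = 151

151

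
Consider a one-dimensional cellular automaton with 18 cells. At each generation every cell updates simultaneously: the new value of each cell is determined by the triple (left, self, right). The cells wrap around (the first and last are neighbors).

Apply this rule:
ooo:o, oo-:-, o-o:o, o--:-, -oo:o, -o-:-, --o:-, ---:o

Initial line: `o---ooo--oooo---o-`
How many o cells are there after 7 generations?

8

--o-oo---ooo--o--o
---oo--o-oo-------
oo-o----oo--oooooo
o-o--oo-o---oooooo
-o---o-o--o-oooooo
o--o--o----oooooo-
--------oo-ooooo-o
count of o: 8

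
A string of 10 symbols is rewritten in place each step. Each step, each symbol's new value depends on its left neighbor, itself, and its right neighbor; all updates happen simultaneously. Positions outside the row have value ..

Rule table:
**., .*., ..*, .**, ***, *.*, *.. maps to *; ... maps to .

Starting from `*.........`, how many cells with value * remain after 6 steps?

step 1: **........
step 2: ***.......
step 3: ****......
step 4: *****.....
step 5: ******....
step 6: *******...
count of *: 7

7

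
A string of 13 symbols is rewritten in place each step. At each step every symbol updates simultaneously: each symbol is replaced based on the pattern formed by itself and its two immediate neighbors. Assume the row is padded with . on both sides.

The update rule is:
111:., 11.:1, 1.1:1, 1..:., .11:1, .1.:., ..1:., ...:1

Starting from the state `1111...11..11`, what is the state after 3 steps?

step 1: 1..1.1.11..11
step 2: ....1.111..11
step 3: 111..11.1..11

111..11.1..11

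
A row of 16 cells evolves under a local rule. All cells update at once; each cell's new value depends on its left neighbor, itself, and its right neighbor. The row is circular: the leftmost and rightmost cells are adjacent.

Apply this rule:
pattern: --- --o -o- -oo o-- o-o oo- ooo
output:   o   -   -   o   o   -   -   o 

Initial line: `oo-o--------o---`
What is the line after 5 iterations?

o---ooooooo--oo-
-oo-oooooo-o-o--
-o--ooooo-----oo
--o-oooo-oooo-o-
o---ooo--ooo---o

o---ooo--ooo---o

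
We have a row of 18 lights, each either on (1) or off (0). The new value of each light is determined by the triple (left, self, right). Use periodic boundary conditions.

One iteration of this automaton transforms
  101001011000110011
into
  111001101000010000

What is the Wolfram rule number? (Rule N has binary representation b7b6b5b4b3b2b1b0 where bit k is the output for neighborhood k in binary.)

position 17: 111 → 0  (bit 7 = 0)
position 0: 110 → 1  (bit 6 = 1)
position 1: 101 → 1  (bit 5 = 1)
position 3: 100 → 0  (bit 4 = 0)
position 7: 011 → 0  (bit 3 = 0)
position 2: 010 → 1  (bit 2 = 1)
position 4: 001 → 0  (bit 1 = 0)
position 10: 000 → 0  (bit 0 = 0)
bits b7..b0 = 01100100 = 100

100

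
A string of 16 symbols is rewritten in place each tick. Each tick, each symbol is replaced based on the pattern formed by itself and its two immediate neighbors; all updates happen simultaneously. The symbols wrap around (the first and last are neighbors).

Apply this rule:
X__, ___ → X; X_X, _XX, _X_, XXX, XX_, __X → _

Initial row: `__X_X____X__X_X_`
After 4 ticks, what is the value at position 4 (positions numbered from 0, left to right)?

X____XXX__X____X
_XXX____X__XXX__
____XXX__X____XX
XXX____X__XXX___
position 4 holds _

_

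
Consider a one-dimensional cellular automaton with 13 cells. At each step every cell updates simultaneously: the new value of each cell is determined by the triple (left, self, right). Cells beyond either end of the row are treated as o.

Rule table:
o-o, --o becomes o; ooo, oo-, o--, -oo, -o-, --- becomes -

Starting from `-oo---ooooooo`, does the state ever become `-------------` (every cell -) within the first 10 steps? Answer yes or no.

no

o----o-------
----o-------o
---o-------o-
--o-------o-o
-o-------o-o-
o-------o-o-o
-------o-o-o-
------o-o-o-o
-----o-o-o-o-
----o-o-o-o-o
step 10 is ----o-o-o-o-o, still not uniform -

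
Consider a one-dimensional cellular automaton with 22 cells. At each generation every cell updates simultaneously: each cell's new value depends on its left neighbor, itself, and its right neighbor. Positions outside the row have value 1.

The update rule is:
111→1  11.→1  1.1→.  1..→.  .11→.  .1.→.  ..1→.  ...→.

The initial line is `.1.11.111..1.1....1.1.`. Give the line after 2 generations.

generation 1: ....1..11.............
generation 2: ........1.............

........1.............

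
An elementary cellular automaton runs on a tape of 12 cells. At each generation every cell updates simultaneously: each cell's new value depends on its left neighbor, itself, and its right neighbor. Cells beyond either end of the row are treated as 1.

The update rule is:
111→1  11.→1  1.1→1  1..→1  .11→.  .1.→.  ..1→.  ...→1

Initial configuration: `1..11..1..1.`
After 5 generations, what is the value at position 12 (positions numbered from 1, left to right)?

.

generation 1: 11..11..1..1
generation 2: 111..11..1..
generation 3: 1111..11..1.
generation 4: 11111..11..1
generation 5: 111111..11..
position 12 holds .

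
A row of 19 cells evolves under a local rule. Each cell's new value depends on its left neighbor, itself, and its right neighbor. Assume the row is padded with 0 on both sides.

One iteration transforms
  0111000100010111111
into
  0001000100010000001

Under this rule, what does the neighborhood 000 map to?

0

At position 5 the neighborhood is 000; the next row has 0 there.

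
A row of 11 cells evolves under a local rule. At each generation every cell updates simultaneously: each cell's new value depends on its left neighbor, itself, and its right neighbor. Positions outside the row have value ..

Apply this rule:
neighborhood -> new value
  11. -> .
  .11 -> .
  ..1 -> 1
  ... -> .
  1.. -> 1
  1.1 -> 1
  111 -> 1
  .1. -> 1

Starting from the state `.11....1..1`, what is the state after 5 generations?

generation 1: 1..1..11111
generation 2: 111111.111.
generation 3: .1111.1.1.1
generation 4: 1.11.111111
generation 5: 11..1.1111.

11..1.1111.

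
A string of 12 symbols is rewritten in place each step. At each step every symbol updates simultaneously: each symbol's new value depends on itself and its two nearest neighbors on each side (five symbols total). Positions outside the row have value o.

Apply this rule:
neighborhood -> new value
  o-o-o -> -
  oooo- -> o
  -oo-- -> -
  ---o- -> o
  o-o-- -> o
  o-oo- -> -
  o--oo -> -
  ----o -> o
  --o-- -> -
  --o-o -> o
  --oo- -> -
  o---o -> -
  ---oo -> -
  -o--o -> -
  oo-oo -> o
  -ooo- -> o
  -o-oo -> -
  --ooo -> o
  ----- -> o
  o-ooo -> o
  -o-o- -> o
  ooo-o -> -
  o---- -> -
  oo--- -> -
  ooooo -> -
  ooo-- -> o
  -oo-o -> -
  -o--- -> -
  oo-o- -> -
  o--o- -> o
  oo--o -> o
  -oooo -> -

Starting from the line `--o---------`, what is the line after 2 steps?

oo---o---o-o

oo---oooooo-
oo---o---o-o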